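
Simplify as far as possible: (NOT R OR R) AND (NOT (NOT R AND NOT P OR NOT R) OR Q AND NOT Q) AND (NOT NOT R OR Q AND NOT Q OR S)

R

(NOT R OR R) AND (NOT (NOT R AND NOT P OR NOT R) OR Q AND NOT Q) AND (NOT NOT R OR Q AND NOT Q OR S)
= (NOT R OR R) AND (NOT NOT R OR Q AND NOT Q) AND (NOT NOT R OR Q AND NOT Q OR S)
= (NOT R OR R) AND (NOT NOT R OR Q AND NOT Q)
= NOT NOT R OR Q AND NOT Q
= NOT NOT R
= R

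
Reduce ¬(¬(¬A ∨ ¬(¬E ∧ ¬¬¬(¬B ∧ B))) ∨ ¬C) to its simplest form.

(¬A ∨ E) ∧ C

¬(¬(¬A ∨ ¬(¬E ∧ ¬¬¬(¬B ∧ B))) ∨ ¬C)
= ¬(¬(¬A ∨ ¬(¬E ∧ ¬(¬B ∧ B))) ∨ ¬C)
= (¬A ∨ ¬(¬E ∧ ¬(¬B ∧ B))) ∧ C
= (¬A ∨ E ∨ ¬B ∧ B) ∧ C
= (¬A ∨ E) ∧ C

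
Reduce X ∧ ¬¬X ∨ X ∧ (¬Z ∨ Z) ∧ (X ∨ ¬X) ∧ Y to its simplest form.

X

X ∧ ¬¬X ∨ X ∧ (¬Z ∨ Z) ∧ (X ∨ ¬X) ∧ Y
= X ∧ ¬¬X ∨ X ∧ (X ∨ ¬X) ∧ Y   (complement / identity)
= X ∧ X ∨ X ∧ (X ∨ ¬X) ∧ Y   (double negation)
= X ∧ X ∨ X ∧ Y   (complement / identity)
= (X ∨ Y) ∧ X   (distribution)
= X   (absorption)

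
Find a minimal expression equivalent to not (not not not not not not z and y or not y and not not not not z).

not (not not not not not not z and y or not y and not not not not z)
= not (not not not not z and y or not y and not not not not z)   (double negation)
= not not not not not z   (distribution)
= not not not z   (double negation)
= not z   (double negation)

not z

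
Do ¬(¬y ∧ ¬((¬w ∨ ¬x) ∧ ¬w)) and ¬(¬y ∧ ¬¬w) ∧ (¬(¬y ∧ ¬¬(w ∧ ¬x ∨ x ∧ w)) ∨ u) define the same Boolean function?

E1: ¬(¬y ∧ ¬((¬w ∨ ¬x) ∧ ¬w))
    = ¬(¬y ∧ ¬¬w)   [absorption]
    = y ∨ ¬w   [De Morgan]
E2: ¬(¬y ∧ ¬¬w) ∧ (¬(¬y ∧ ¬¬(w ∧ ¬x ∨ x ∧ w)) ∨ u)
    = ¬(¬y ∧ ¬¬w) ∧ (¬(¬y ∧ ¬¬w) ∨ u)   [distribution]
    = ¬(¬y ∧ ¬¬w)   [absorption]
    = y ∨ ¬w   [De Morgan]
Both reduce to y ∨ ¬w, so they are equivalent.

Yes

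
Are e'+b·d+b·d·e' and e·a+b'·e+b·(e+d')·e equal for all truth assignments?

E1: e'+b·d+b·d·e'
    = e'+b·d   (absorption)
E2: e·a+b'·e+b·(e+d')·e
    = e·a+b'·e+b·e   (absorption)
    = e·a+e   (distribution)
    = e   (absorption)
These differ: at a=1, b=0, d=0, e=0, E1 = 1 but E2 = 0.

No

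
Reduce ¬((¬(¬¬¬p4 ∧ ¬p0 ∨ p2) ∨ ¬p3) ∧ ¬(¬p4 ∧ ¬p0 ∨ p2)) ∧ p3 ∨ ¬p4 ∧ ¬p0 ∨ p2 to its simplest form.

¬((¬(¬¬¬p4 ∧ ¬p0 ∨ p2) ∨ ¬p3) ∧ ¬(¬p4 ∧ ¬p0 ∨ p2)) ∧ p3 ∨ ¬p4 ∧ ¬p0 ∨ p2
= ¬((¬(¬p4 ∧ ¬p0 ∨ p2) ∨ ¬p3) ∧ ¬(¬p4 ∧ ¬p0 ∨ p2)) ∧ p3 ∨ ¬p4 ∧ ¬p0 ∨ p2   (double negation)
= ¬¬(¬p4 ∧ ¬p0 ∨ p2) ∧ p3 ∨ ¬p4 ∧ ¬p0 ∨ p2   (absorption)
= (¬p4 ∧ ¬p0 ∨ p2) ∧ p3 ∨ ¬p4 ∧ ¬p0 ∨ p2   (double negation)
= ¬p4 ∧ ¬p0 ∨ p2   (absorption)

¬p4 ∧ ¬p0 ∨ p2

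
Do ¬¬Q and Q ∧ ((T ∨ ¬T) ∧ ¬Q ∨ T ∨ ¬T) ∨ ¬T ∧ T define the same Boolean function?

Yes

E1: ¬¬Q
    = Q   — double negation
E2: Q ∧ ((T ∨ ¬T) ∧ ¬Q ∨ T ∨ ¬T) ∨ ¬T ∧ T
    = Q ∧ ((T ∨ ¬T) ∧ ¬Q ∨ T ∨ ¬T)   — complement / identity
    = Q ∧ (T ∨ ¬T)   — absorption
    = Q   — complement / identity
Both reduce to Q, so they are equivalent.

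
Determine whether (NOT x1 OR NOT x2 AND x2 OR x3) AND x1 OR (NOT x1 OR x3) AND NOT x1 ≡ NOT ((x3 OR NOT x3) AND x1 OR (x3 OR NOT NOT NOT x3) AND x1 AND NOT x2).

E1: (NOT x1 OR NOT x2 AND x2 OR x3) AND x1 OR (NOT x1 OR x3) AND NOT x1
    = (NOT x1 OR x3) AND x1 OR (NOT x1 OR x3) AND NOT x1   — complement / identity
    = NOT x1 OR x3   — distribution
E2: NOT ((x3 OR NOT x3) AND x1 OR (x3 OR NOT NOT NOT x3) AND x1 AND NOT x2)
    = NOT ((x3 OR NOT x3) AND x1 OR (x3 OR NOT x3) AND x1 AND NOT x2)   — double negation
    = NOT ((x3 OR NOT x3) AND x1)   — absorption
    = NOT x1   — complement / identity
These differ: at x1=1, x2=0, x3=1, E1 = 1 but E2 = 0.

No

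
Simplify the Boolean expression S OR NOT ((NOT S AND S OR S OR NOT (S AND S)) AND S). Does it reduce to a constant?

S OR NOT ((NOT S AND S OR S OR NOT (S AND S)) AND S)
= S OR NOT ((S OR NOT (S AND S)) AND S)   (complement / identity)
= S OR NOT ((S OR NOT S) AND S)   (idempotence)
= S OR NOT S   (complement / identity)
= TRUE   (complement)

TRUE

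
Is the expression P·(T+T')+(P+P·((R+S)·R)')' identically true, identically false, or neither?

identically true

P·(T+T')+(P+P·((R+S)·R)')'
= P+(P+P·((R+S)·R)')'   — complement / identity
= P+(P+P·R')'   — absorption
= P+P'   — absorption
= 1   — complement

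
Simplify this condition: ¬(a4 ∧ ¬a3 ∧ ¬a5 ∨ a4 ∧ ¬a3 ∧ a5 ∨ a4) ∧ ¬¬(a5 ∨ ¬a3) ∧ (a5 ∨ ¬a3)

¬a4 ∧ (a5 ∨ ¬a3)

¬(a4 ∧ ¬a3 ∧ ¬a5 ∨ a4 ∧ ¬a3 ∧ a5 ∨ a4) ∧ ¬¬(a5 ∨ ¬a3) ∧ (a5 ∨ ¬a3)
= ¬(a4 ∧ ¬a3 ∨ a4) ∧ ¬¬(a5 ∨ ¬a3) ∧ (a5 ∨ ¬a3)   (distribution)
= ¬a4 ∧ ¬¬(a5 ∨ ¬a3) ∧ (a5 ∨ ¬a3)   (absorption)
= ¬a4 ∧ (a5 ∨ ¬a3) ∧ (a5 ∨ ¬a3)   (double negation)
= ¬a4 ∧ (a5 ∨ ¬a3)   (idempotence)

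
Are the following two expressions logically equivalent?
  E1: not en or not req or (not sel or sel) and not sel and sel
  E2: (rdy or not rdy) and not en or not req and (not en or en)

Yes

E1: not en or not req or (not sel or sel) and not sel and sel
    = not en or not req or not sel and sel   [complement / identity]
    = not en or not req   [complement / identity]
E2: (rdy or not rdy) and not en or not req and (not en or en)
    = not en or not req and (not en or en)   [complement / identity]
    = not en or not req   [complement / identity]
Both reduce to not en or not req, so they are equivalent.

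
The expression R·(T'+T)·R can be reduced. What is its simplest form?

R

R·(T'+T)·R
= R·R
= R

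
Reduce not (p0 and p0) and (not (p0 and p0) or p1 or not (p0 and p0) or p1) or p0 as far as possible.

not (p0 and p0) and (not (p0 and p0) or p1 or not (p0 and p0) or p1) or p0
= not (p0 and p0) and (not (p0 and p0) or p1) or p0
= not (p0 and p0) or p0
= not p0 or p0
= True

True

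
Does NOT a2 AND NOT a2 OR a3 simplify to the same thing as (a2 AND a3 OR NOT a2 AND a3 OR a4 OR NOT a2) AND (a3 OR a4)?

No

E1: NOT a2 AND NOT a2 OR a3
    = NOT a2 OR a3   [idempotence]
E2: (a2 AND a3 OR NOT a2 AND a3 OR a4 OR NOT a2) AND (a3 OR a4)
    = (a3 OR a4 OR NOT a2) AND (a3 OR a4)   [distribution]
    = a3 OR a4   [absorption]
These differ: at a2=0, a3=0, a4=0, E1 = 1 but E2 = 0.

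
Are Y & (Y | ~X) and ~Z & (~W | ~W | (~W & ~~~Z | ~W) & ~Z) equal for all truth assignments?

No

E1: Y & (Y | ~X)
    = Y
E2: ~Z & (~W | ~W | (~W & ~~~Z | ~W) & ~Z)
    = ~Z & (~W | ~W | (~W & ~Z | ~W) & ~Z)
    = ~Z & (~W | ~W | ~W & ~Z)
    = ~Z & (~W | ~W & ~Z)
    = ~Z & ~W
These differ: at W=1, X=0, Y=1, Z=0, E1 = 1 but E2 = 0.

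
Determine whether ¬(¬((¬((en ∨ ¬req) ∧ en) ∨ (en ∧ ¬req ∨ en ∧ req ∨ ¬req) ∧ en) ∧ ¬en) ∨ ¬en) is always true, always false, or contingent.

always false

¬(¬((¬((en ∨ ¬req) ∧ en) ∨ (en ∧ ¬req ∨ en ∧ req ∨ ¬req) ∧ en) ∧ ¬en) ∨ ¬en)
= ¬(¬((¬((en ∨ ¬req) ∧ en) ∨ (en ∨ ¬req) ∧ en) ∧ ¬en) ∨ ¬en)   — distribution
= ¬(¬((¬((en ∨ ¬req) ∧ en) ∨ en) ∧ ¬en) ∨ ¬en)   — absorption
= (¬((en ∨ ¬req) ∧ en) ∨ en) ∧ ¬en ∧ en   — De Morgan
= (¬en ∨ en) ∧ ¬en ∧ en   — absorption
= ¬en ∧ en   — complement / identity
= False   — complement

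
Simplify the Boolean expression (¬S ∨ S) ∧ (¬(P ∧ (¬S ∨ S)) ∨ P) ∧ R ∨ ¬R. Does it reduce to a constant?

True

(¬S ∨ S) ∧ (¬(P ∧ (¬S ∨ S)) ∨ P) ∧ R ∨ ¬R
= (¬(P ∧ (¬S ∨ S)) ∨ P) ∧ R ∨ ¬R   (complement / identity)
= (¬P ∨ P) ∧ R ∨ ¬R   (complement / identity)
= R ∨ ¬R   (complement / identity)
= True   (complement)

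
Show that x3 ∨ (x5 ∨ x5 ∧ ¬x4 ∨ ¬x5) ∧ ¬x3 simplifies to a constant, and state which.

True

x3 ∨ (x5 ∨ x5 ∧ ¬x4 ∨ ¬x5) ∧ ¬x3
= x3 ∨ (x5 ∨ ¬x5) ∧ ¬x3
= x3 ∨ ¬x3
= True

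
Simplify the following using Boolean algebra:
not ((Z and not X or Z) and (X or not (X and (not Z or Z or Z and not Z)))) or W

not ((Z and not X or Z) and (X or not (X and (not Z or Z or Z and not Z)))) or W
= not ((Z and not X or Z) and (X or not (X and (not Z or Z)))) or W   — complement / identity
= not (Z and (X or not (X and (not Z or Z)))) or W   — absorption
= not (Z and (X or not X)) or W   — complement / identity
= not Z or W   — complement / identity

not Z or W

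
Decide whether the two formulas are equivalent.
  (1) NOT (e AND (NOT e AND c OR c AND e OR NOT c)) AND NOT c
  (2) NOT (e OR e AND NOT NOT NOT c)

No

E1: NOT (e AND (NOT e AND c OR c AND e OR NOT c)) AND NOT c
    = NOT (e AND (c OR NOT c)) AND NOT c   — distribution
    = NOT e AND NOT c   — complement / identity
E2: NOT (e OR e AND NOT NOT NOT c)
    = NOT (e OR e AND NOT c)   — double negation
    = NOT e   — absorption
These differ: at c=1, e=0, E1 = 0 but E2 = 1.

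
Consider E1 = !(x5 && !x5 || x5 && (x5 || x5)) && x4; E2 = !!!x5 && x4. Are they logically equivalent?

E1: !(x5 && !x5 || x5 && (x5 || x5)) && x4
    = !(x5 && !x5 || x5 && x5) && x4   (idempotence)
    = !x5 && x4   (distribution)
E2: !!!x5 && x4
    = !x5 && x4   (double negation)
Both reduce to !x5 && x4, so they are equivalent.

Yes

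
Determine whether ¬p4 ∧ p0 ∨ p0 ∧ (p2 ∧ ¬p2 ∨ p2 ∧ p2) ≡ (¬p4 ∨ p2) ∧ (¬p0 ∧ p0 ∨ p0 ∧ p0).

E1: ¬p4 ∧ p0 ∨ p0 ∧ (p2 ∧ ¬p2 ∨ p2 ∧ p2)
    = ¬p4 ∧ p0 ∨ p0 ∧ p2   [distribution]
    = (¬p4 ∨ p2) ∧ p0   [distribution]
E2: (¬p4 ∨ p2) ∧ (¬p0 ∧ p0 ∨ p0 ∧ p0)
    = (¬p4 ∨ p2) ∧ p0   [distribution]
Both reduce to (¬p4 ∨ p2) ∧ p0, so they are equivalent.

Yes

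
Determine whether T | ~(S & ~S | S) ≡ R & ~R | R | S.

No

E1: T | ~(S & ~S | S)
    = T | ~S   [complement / identity]
E2: R & ~R | R | S
    = R | S   [complement / identity]
These differ: at R=0, S=1, T=0, E1 = 0 but E2 = 1.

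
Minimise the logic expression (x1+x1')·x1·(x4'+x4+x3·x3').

x1

(x1+x1')·x1·(x4'+x4+x3·x3')
= x1·(x4'+x4+x3·x3')   [complement / identity]
= x1·(x4'+x4)   [complement / identity]
= x1   [complement / identity]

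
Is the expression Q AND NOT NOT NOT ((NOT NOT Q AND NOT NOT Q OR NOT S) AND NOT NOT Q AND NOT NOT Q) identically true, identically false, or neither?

identically false

Q AND NOT NOT NOT ((NOT NOT Q AND NOT NOT Q OR NOT S) AND NOT NOT Q AND NOT NOT Q)
= Q AND NOT NOT NOT (NOT NOT Q AND NOT NOT Q)   [absorption]
= Q AND NOT NOT (NOT Q OR NOT Q)   [De Morgan]
= Q AND NOT (Q AND Q)   [De Morgan]
= Q AND NOT Q   [idempotence]
= FALSE   [complement]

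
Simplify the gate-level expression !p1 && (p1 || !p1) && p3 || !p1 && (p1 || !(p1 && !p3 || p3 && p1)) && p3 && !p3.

!p1 && p3

!p1 && (p1 || !p1) && p3 || !p1 && (p1 || !(p1 && !p3 || p3 && p1)) && p3 && !p3
= !p1 && (p1 || !p1) && p3 || !p1 && (p1 || !p1) && p3 && !p3   [distribution]
= !p1 && (p1 || !p1) && p3   [absorption]
= !p1 && p3   [complement / identity]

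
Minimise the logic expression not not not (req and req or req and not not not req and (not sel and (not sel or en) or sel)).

not req

not not not (req and req or req and not not not req and (not sel and (not sel or en) or sel))
= not not not (req and req or req and not not not req and (not sel or sel))
= not not not (req and req or req and not not not req)
= not not not (req and req or req and not req)
= not not not req
= not req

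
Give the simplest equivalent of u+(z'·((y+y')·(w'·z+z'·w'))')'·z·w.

u+(z'·((y+y')·(w'·z+z'·w'))')'·z·w
= u+(z+(y+y')·(w'·z+z'·w'))·z·w
= u+(z+(y+y')·w')·z·w
= u+(z+w')·z·w
= u+z·w

u+z·w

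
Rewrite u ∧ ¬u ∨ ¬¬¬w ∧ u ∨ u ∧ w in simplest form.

u ∧ ¬u ∨ ¬¬¬w ∧ u ∨ u ∧ w
= ¬¬¬w ∧ u ∨ u ∧ w   [complement / identity]
= ¬w ∧ u ∨ u ∧ w   [double negation]
= u   [distribution]

u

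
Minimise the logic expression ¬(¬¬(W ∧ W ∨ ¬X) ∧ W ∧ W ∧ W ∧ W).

¬W

¬(¬¬(W ∧ W ∨ ¬X) ∧ W ∧ W ∧ W ∧ W)
= ¬((W ∧ W ∨ ¬X) ∧ W ∧ W ∧ W ∧ W)
= ¬(W ∧ W ∧ W ∧ W)
= ¬(W ∧ W)
= ¬W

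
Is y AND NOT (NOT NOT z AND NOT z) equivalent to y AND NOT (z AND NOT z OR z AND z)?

E1: y AND NOT (NOT NOT z AND NOT z)
    = y AND (NOT z OR z)
    = y
E2: y AND NOT (z AND NOT z OR z AND z)
    = y AND NOT z
These differ: at y=1, z=1, E1 = 1 but E2 = 0.

No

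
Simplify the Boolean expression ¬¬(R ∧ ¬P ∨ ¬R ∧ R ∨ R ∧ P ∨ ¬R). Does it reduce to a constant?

¬¬(R ∧ ¬P ∨ ¬R ∧ R ∨ R ∧ P ∨ ¬R)
= ¬¬(R ∧ ¬P ∨ R ∧ P ∨ ¬R)   — complement / identity
= R ∧ ¬P ∨ R ∧ P ∨ ¬R   — double negation
= R ∨ ¬R   — distribution
= True   — complement

True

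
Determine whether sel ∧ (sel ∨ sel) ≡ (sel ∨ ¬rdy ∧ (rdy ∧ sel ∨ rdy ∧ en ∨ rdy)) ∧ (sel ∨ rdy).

E1: sel ∧ (sel ∨ sel)
    = sel ∧ sel   — idempotence
    = sel   — idempotence
E2: (sel ∨ ¬rdy ∧ (rdy ∧ sel ∨ rdy ∧ en ∨ rdy)) ∧ (sel ∨ rdy)
    = (sel ∨ ¬rdy ∧ (rdy ∧ sel ∨ rdy)) ∧ (sel ∨ rdy)   — absorption
    = (sel ∨ ¬rdy ∧ rdy) ∧ (sel ∨ rdy)   — absorption
    = sel ∧ (sel ∨ rdy)   — complement / identity
    = sel   — absorption
Both reduce to sel, so they are equivalent.

Yes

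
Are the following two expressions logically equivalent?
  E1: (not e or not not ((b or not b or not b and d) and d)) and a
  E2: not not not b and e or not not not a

No

E1: (not e or not not ((b or not b or not b and d) and d)) and a
    = (not e or not not ((b or not b) and d)) and a   (absorption)
    = (not e or (b or not b) and d) and a   (double negation)
    = (not e or d) and a   (complement / identity)
E2: not not not b and e or not not not a
    = not not not b and e or not a   (double negation)
    = not b and e or not a   (double negation)
These differ: at a=0, b=0, d=0, e=0, E1 = 0 but E2 = 1.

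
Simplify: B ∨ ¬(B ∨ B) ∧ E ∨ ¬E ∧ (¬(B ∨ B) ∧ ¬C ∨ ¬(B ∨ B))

B ∨ ¬(B ∨ B) ∧ E ∨ ¬E ∧ (¬(B ∨ B) ∧ ¬C ∨ ¬(B ∨ B))
= B ∨ ¬(B ∨ B) ∧ E ∨ ¬E ∧ ¬(B ∨ B)   (absorption)
= B ∨ ¬(B ∨ B)   (distribution)
= B ∨ ¬B   (idempotence)
= True   (complement)

True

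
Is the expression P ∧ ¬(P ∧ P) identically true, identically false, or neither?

identically false

P ∧ ¬(P ∧ P)
= P ∧ ¬P   — idempotence
= False   — complement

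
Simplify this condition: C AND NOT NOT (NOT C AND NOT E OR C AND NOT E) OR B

C AND NOT NOT (NOT C AND NOT E OR C AND NOT E) OR B
= C AND NOT NOT NOT E OR B   (distribution)
= C AND NOT E OR B   (double negation)

C AND NOT E OR B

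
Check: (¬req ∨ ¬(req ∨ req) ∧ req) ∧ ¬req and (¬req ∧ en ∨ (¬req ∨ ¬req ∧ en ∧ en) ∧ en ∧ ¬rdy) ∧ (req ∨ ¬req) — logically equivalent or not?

E1: (¬req ∨ ¬(req ∨ req) ∧ req) ∧ ¬req
    = (¬req ∨ ¬req ∧ req) ∧ ¬req   [idempotence]
    = ¬req ∧ ¬req   [complement / identity]
    = ¬req   [idempotence]
E2: (¬req ∧ en ∨ (¬req ∨ ¬req ∧ en ∧ en) ∧ en ∧ ¬rdy) ∧ (req ∨ ¬req)
    = (¬req ∧ en ∨ (¬req ∨ ¬req ∧ en) ∧ en ∧ ¬rdy) ∧ (req ∨ ¬req)   [idempotence]
    = (¬req ∧ en ∨ ¬req ∧ en ∧ ¬rdy) ∧ (req ∨ ¬req)   [absorption]
    = ¬req ∧ en ∧ (req ∨ ¬req)   [absorption]
    = ¬req ∧ en   [complement / identity]
These differ: at en=0, rdy=0, req=0, E1 = 1 but E2 = 0.

No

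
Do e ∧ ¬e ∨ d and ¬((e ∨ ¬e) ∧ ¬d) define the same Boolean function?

Yes

E1: e ∧ ¬e ∨ d
    = d
E2: ¬((e ∨ ¬e) ∧ ¬d)
    = ¬¬d
    = d
Both reduce to d, so they are equivalent.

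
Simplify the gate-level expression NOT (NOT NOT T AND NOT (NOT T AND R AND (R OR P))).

NOT (NOT NOT T AND NOT (NOT T AND R AND (R OR P)))
= NOT (NOT NOT T AND NOT (NOT T AND R))   [absorption]
= NOT T OR NOT T AND R   [De Morgan]
= NOT T   [absorption]

NOT T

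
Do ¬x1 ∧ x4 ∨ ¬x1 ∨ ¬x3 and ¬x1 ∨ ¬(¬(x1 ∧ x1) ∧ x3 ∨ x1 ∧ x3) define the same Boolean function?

E1: ¬x1 ∧ x4 ∨ ¬x1 ∨ ¬x3
    = ¬x1 ∨ ¬x3   — absorption
E2: ¬x1 ∨ ¬(¬(x1 ∧ x1) ∧ x3 ∨ x1 ∧ x3)
    = ¬x1 ∨ ¬(¬x1 ∧ x3 ∨ x1 ∧ x3)   — idempotence
    = ¬x1 ∨ ¬x3   — distribution
Both reduce to ¬x1 ∨ ¬x3, so they are equivalent.

Yes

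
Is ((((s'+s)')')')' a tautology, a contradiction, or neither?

((((s'+s)')')')'
= ((s'+s)')'   — double negation
= s'+s   — double negation
= 1   — complement

tautology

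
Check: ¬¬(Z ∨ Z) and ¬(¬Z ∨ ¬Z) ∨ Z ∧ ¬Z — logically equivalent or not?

Yes

E1: ¬¬(Z ∨ Z)
    = Z ∨ Z   [double negation]
    = Z   [idempotence]
E2: ¬(¬Z ∨ ¬Z) ∨ Z ∧ ¬Z
    = Z ∧ Z ∨ Z ∧ ¬Z   [De Morgan]
    = Z   [distribution]
Both reduce to Z, so they are equivalent.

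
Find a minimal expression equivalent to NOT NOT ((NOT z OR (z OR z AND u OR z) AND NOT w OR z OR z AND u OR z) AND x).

NOT NOT ((NOT z OR (z OR z AND u OR z) AND NOT w OR z OR z AND u OR z) AND x)
= NOT NOT ((NOT z OR z OR z AND u OR z) AND x)   [absorption]
= NOT NOT ((NOT z OR z OR z) AND x)   [absorption]
= NOT NOT ((NOT z OR z) AND x)   [idempotence]
= (NOT z OR z) AND x   [double negation]
= x   [complement / identity]

x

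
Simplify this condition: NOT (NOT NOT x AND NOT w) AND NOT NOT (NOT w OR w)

NOT (NOT NOT x AND NOT w) AND NOT NOT (NOT w OR w)
= (NOT x OR w) AND NOT NOT (NOT w OR w)   [De Morgan]
= (NOT x OR w) AND (NOT w OR w)   [double negation]
= NOT x OR w   [complement / identity]

NOT x OR w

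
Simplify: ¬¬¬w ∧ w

False

¬¬¬w ∧ w
= ¬w ∧ w   — double negation
= False   — complement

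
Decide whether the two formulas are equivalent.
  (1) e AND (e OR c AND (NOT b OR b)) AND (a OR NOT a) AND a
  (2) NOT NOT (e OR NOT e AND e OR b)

No

E1: e AND (e OR c AND (NOT b OR b)) AND (a OR NOT a) AND a
    = e AND (e OR c) AND (a OR NOT a) AND a   — complement / identity
    = e AND (e OR c) AND a   — complement / identity
    = e AND a   — absorption
E2: NOT NOT (e OR NOT e AND e OR b)
    = NOT NOT (e OR b)   — complement / identity
    = e OR b   — double negation
These differ: at a=0, b=1, c=0, e=0, E1 = 0 but E2 = 1.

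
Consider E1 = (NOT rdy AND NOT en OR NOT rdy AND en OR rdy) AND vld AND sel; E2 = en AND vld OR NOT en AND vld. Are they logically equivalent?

No

E1: (NOT rdy AND NOT en OR NOT rdy AND en OR rdy) AND vld AND sel
    = (NOT rdy OR rdy) AND vld AND sel   (distribution)
    = vld AND sel   (complement / identity)
E2: en AND vld OR NOT en AND vld
    = vld   (distribution)
These differ: at en=0, rdy=1, sel=0, vld=1, E1 = 0 but E2 = 1.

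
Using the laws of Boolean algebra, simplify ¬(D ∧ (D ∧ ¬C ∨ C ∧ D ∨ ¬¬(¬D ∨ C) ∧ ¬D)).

¬(D ∧ (D ∧ ¬C ∨ C ∧ D ∨ ¬¬(¬D ∨ C) ∧ ¬D))
= ¬(D ∧ (D ∨ ¬¬(¬D ∨ C) ∧ ¬D))
= ¬(D ∧ (D ∨ (¬D ∨ C) ∧ ¬D))
= ¬(D ∧ (D ∨ ¬D))
= ¬D

¬D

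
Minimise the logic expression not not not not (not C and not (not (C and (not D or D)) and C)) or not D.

not C or not D

not not not not (not C and not (not (C and (not D or D)) and C)) or not D
= not not not not (not C and not (not C and C)) or not D
= not not (not C and not (not C and C)) or not D
= not (C or not C and C) or not D
= not C or not D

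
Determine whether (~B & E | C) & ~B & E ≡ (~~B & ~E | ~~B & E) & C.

E1: (~B & E | C) & ~B & E
    = ~B & E   (absorption)
E2: (~~B & ~E | ~~B & E) & C
    = ~~B & C   (distribution)
    = B & C   (double negation)
These differ: at B=1, C=1, E=1, E1 = 0 but E2 = 1.

No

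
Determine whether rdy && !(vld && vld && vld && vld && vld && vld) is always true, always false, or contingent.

rdy && !(vld && vld && vld && vld && vld && vld)
= rdy && !(vld && vld && vld)   (idempotence)
= rdy && !(vld && vld)   (idempotence)
= rdy && !vld   (idempotence)
This depends on rdy, vld, so it is not a constant.

contingent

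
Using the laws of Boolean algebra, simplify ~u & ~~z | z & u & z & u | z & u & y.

z

~u & ~~z | z & u & z & u | z & u & y
= ~u & ~~z | (z & u | y) & z & u
= ~u & z | (z & u | y) & z & u
= ~u & z | z & u
= z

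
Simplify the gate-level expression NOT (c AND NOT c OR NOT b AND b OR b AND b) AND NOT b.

NOT b

NOT (c AND NOT c OR NOT b AND b OR b AND b) AND NOT b
= NOT (NOT b AND b OR b AND b) AND NOT b
= NOT b AND NOT b
= NOT b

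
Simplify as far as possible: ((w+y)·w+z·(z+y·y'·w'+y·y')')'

((w+y)·w+z·(z+y·y'·w'+y·y')')'
= ((w+y)·w+z·(z+y·y')')'   — absorption
= ((w+y)·w+z·z')'   — complement / identity
= ((w+y)·w)'   — complement / identity
= w'   — absorption

w'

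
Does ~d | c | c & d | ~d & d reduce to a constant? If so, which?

no

~d | c | c & d | ~d & d
= ~d | c | ~d & d   [absorption]
= ~d | c   [complement / identity]
This depends on c, d, so it is not a constant.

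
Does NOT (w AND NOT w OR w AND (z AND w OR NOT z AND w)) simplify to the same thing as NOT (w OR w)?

E1: NOT (w AND NOT w OR w AND (z AND w OR NOT z AND w))
    = NOT (w AND NOT w OR w AND w)   (distribution)
    = NOT w   (distribution)
E2: NOT (w OR w)
    = NOT w   (idempotence)
Both reduce to NOT w, so they are equivalent.

Yes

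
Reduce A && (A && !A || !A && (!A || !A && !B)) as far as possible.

A && (A && !A || !A && (!A || !A && !B))
= A && (A && !A || !A && !A)
= A && !A
= false

false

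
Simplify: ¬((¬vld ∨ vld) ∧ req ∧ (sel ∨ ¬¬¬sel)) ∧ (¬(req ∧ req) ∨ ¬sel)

¬((¬vld ∨ vld) ∧ req ∧ (sel ∨ ¬¬¬sel)) ∧ (¬(req ∧ req) ∨ ¬sel)
= ¬((¬vld ∨ vld) ∧ req ∧ (sel ∨ ¬sel)) ∧ (¬(req ∧ req) ∨ ¬sel)   (double negation)
= ¬(req ∧ (sel ∨ ¬sel)) ∧ (¬(req ∧ req) ∨ ¬sel)   (complement / identity)
= ¬(req ∧ (sel ∨ ¬sel)) ∧ (¬req ∨ ¬sel)   (idempotence)
= ¬req ∧ (¬req ∨ ¬sel)   (complement / identity)
= ¬req   (absorption)

¬req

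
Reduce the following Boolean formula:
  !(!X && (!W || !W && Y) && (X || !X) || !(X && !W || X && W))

!(!X && (!W || !W && Y) && (X || !X) || !(X && !W || X && W))
= !(!X && !W && (X || !X) || !(X && !W || X && W))   — absorption
= !(!X && !W && (X || !X) || !X)   — distribution
= !(!X && !W || !X)   — complement / identity
= !!X   — absorption
= X   — double negation

X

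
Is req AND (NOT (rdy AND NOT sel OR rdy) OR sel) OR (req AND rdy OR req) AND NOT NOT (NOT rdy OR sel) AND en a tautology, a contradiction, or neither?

neither

req AND (NOT (rdy AND NOT sel OR rdy) OR sel) OR (req AND rdy OR req) AND NOT NOT (NOT rdy OR sel) AND en
= req AND (NOT rdy OR sel) OR (req AND rdy OR req) AND NOT NOT (NOT rdy OR sel) AND en   [absorption]
= req AND (NOT rdy OR sel) OR (req AND rdy OR req) AND (NOT rdy OR sel) AND en   [double negation]
= req AND (NOT rdy OR sel) OR req AND (NOT rdy OR sel) AND en   [absorption]
= req AND (NOT rdy OR sel)   [absorption]
This depends on rdy, req, sel, so it is not a constant.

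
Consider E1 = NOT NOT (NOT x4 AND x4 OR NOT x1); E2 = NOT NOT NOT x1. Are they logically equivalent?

E1: NOT NOT (NOT x4 AND x4 OR NOT x1)
    = NOT NOT NOT x1   [complement / identity]
    = NOT x1   [double negation]
E2: NOT NOT NOT x1
    = NOT x1   [double negation]
Both reduce to NOT x1, so they are equivalent.

Yes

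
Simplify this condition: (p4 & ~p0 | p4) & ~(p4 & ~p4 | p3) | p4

(p4 & ~p0 | p4) & ~(p4 & ~p4 | p3) | p4
= p4 & ~(p4 & ~p4 | p3) | p4   [absorption]
= p4 & ~p3 | p4   [complement / identity]
= p4   [absorption]

p4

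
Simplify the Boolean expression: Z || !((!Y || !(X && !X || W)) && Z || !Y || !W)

Z || Y && W

Z || !((!Y || !(X && !X || W)) && Z || !Y || !W)
= Z || !((!Y || !W) && Z || !Y || !W)   (complement / identity)
= Z || !(!Y || !W)   (absorption)
= Z || Y && W   (De Morgan)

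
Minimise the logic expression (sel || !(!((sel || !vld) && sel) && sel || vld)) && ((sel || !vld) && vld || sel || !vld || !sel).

sel || !vld

(sel || !(!((sel || !vld) && sel) && sel || vld)) && ((sel || !vld) && vld || sel || !vld || !sel)
= (sel || !(!((sel || !vld) && sel) && sel || vld)) && (sel || !vld || !sel)   [absorption]
= (sel || !(!sel && sel || vld)) && (sel || !vld || !sel)   [absorption]
= (sel || !vld) && (sel || !vld || !sel)   [complement / identity]
= sel || !vld   [absorption]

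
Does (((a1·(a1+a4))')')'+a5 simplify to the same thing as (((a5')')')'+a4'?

No

E1: (((a1·(a1+a4))')')'+a5
    = ((a1')')'+a5   (absorption)
    = a1'+a5   (double negation)
E2: (((a5')')')'+a4'
    = (a5')'+a4'   (double negation)
    = a5+a4'   (double negation)
These differ: at a1=1, a4=0, a5=0, E1 = 0 but E2 = 1.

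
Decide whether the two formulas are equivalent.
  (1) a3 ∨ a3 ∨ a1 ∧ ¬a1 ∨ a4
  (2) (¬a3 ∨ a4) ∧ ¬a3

E1: a3 ∨ a3 ∨ a1 ∧ ¬a1 ∨ a4
    = a3 ∨ a3 ∨ a4
    = a3 ∨ a4
E2: (¬a3 ∨ a4) ∧ ¬a3
    = ¬a3
These differ: at a1=0, a3=1, a4=0, E1 = 1 but E2 = 0.

No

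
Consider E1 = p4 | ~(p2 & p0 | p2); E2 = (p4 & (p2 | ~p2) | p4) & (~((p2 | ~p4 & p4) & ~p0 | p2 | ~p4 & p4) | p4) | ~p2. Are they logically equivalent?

Yes

E1: p4 | ~(p2 & p0 | p2)
    = p4 | ~p2   [absorption]
E2: (p4 & (p2 | ~p2) | p4) & (~((p2 | ~p4 & p4) & ~p0 | p2 | ~p4 & p4) | p4) | ~p2
    = (p4 & (p2 | ~p2) | p4) & (~(p2 | ~p4 & p4) | p4) | ~p2   [absorption]
    = (p4 | p4) & (~(p2 | ~p4 & p4) | p4) | ~p2   [complement / identity]
    = p4 | p4 & ~(p2 | ~p4 & p4) | ~p2   [distribution]
    = p4 | p4 & ~p2 | ~p2   [complement / identity]
    = p4 | ~p2   [absorption]
Both reduce to p4 | ~p2, so they are equivalent.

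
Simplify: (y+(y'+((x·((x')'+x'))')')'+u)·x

(y+u)·x

(y+(y'+((x·((x')'+x'))')')'+u)·x
= (y+(y'+((x·(x+x'))')')'+u)·x   (double negation)
= (y+(y'+(x')')'+u)·x   (complement / identity)
= (y+y·x'+u)·x   (De Morgan)
= (y+u)·x   (absorption)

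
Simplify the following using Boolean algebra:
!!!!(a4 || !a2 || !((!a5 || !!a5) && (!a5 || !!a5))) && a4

a4

!!!!(a4 || !a2 || !((!a5 || !!a5) && (!a5 || !!a5))) && a4
= !!!!(a4 || !a2 || !(!a5 || !!a5)) && a4   — idempotence
= !!!!(a4 || !a2 || a5 && !a5) && a4   — De Morgan
= !!(a4 || !a2 || a5 && !a5) && a4   — double negation
= !!(a4 || !a2) && a4   — complement / identity
= (a4 || !a2) && a4   — double negation
= a4   — absorption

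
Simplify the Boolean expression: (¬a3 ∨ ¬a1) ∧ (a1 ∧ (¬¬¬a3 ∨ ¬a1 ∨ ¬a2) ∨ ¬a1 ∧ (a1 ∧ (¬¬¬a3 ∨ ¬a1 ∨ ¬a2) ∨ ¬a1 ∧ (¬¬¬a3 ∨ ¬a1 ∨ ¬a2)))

¬a3 ∨ ¬a1

(¬a3 ∨ ¬a1) ∧ (a1 ∧ (¬¬¬a3 ∨ ¬a1 ∨ ¬a2) ∨ ¬a1 ∧ (a1 ∧ (¬¬¬a3 ∨ ¬a1 ∨ ¬a2) ∨ ¬a1 ∧ (¬¬¬a3 ∨ ¬a1 ∨ ¬a2)))
= (¬a3 ∨ ¬a1) ∧ (a1 ∧ (¬¬¬a3 ∨ ¬a1 ∨ ¬a2) ∨ ¬a1 ∧ (¬¬¬a3 ∨ ¬a1 ∨ ¬a2))   — distribution
= (¬a3 ∨ ¬a1) ∧ (¬¬¬a3 ∨ ¬a1 ∨ ¬a2)   — distribution
= (¬a3 ∨ ¬a1) ∧ (¬a3 ∨ ¬a1 ∨ ¬a2)   — double negation
= ¬a3 ∨ ¬a1   — absorption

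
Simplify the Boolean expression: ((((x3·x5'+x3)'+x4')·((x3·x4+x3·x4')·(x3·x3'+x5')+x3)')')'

((((x3·x5'+x3)'+x4')·((x3·x4+x3·x4')·(x3·x3'+x5')+x3)')')'
= ((x3·x5'+x3)'+x4')·((x3·x4+x3·x4')·(x3·x3'+x5')+x3)'
= ((x3·x5'+x3)'+x4')·((x3·x4+x3·x4')·x5'+x3)'
= ((x3·x5'+x3)'+x4')·(x3·x5'+x3)'
= (x3·x5'+x3)'
= x3'

x3'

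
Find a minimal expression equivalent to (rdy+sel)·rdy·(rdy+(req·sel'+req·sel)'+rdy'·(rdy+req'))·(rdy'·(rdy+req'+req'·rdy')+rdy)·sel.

rdy·sel

(rdy+sel)·rdy·(rdy+(req·sel'+req·sel)'+rdy'·(rdy+req'))·(rdy'·(rdy+req'+req'·rdy')+rdy)·sel
= (rdy+sel)·rdy·(rdy+(req·sel'+req·sel)'+rdy'·(rdy+req'))·(rdy'·(rdy+req')+rdy)·sel
= rdy·(rdy+(req·sel'+req·sel)'+rdy'·(rdy+req'))·(rdy'·(rdy+req')+rdy)·sel
= rdy·(rdy'·(rdy+req')+(rdy+(req·sel'+req·sel)')·rdy)·sel
= rdy·(rdy'·(rdy+req')+(rdy+req')·rdy)·sel
= rdy·(rdy+req')·sel
= rdy·sel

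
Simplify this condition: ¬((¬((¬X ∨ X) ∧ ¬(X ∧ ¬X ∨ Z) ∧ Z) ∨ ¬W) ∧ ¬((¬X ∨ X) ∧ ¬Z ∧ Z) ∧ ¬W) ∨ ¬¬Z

W ∨ Z

¬((¬((¬X ∨ X) ∧ ¬(X ∧ ¬X ∨ Z) ∧ Z) ∨ ¬W) ∧ ¬((¬X ∨ X) ∧ ¬Z ∧ Z) ∧ ¬W) ∨ ¬¬Z
= ¬((¬((¬X ∨ X) ∧ ¬Z ∧ Z) ∨ ¬W) ∧ ¬((¬X ∨ X) ∧ ¬Z ∧ Z) ∧ ¬W) ∨ ¬¬Z   — complement / identity
= ¬(¬((¬X ∨ X) ∧ ¬Z ∧ Z) ∧ ¬W) ∨ ¬¬Z   — absorption
= ¬(¬(¬Z ∧ Z) ∧ ¬W) ∨ ¬¬Z   — complement / identity
= ¬Z ∧ Z ∨ W ∨ ¬¬Z   — De Morgan
= W ∨ ¬¬Z   — complement / identity
= W ∨ Z   — double negation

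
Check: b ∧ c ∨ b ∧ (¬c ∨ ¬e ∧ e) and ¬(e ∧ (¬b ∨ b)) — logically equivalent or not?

No

E1: b ∧ c ∨ b ∧ (¬c ∨ ¬e ∧ e)
    = b ∧ c ∨ b ∧ ¬c   — complement / identity
    = b   — distribution
E2: ¬(e ∧ (¬b ∨ b))
    = ¬e   — complement / identity
These differ: at b=0, c=0, e=0, E1 = 0 but E2 = 1.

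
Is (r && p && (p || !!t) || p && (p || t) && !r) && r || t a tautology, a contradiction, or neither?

(r && p && (p || !!t) || p && (p || t) && !r) && r || t
= (r && p && (p || t) || p && (p || t) && !r) && r || t   (double negation)
= p && (p || t) && r || t   (distribution)
= p && r || t   (absorption)
This depends on p, r, t, so it is not a constant.

neither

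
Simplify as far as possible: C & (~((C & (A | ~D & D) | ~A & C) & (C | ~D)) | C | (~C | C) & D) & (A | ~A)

C

C & (~((C & (A | ~D & D) | ~A & C) & (C | ~D)) | C | (~C | C) & D) & (A | ~A)
= C & (~((C & A | ~A & C) & (C | ~D)) | C | (~C | C) & D) & (A | ~A)
= C & (~(C & (C | ~D)) | C | (~C | C) & D) & (A | ~A)
= C & (~(C & (C | ~D)) | C | (~C | C) & D)
= C & (~C | C | (~C | C) & D)
= C & (~C | C)
= C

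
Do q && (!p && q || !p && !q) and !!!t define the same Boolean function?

No

E1: q && (!p && q || !p && !q)
    = q && !p   — distribution
E2: !!!t
    = !t   — double negation
These differ: at p=0, q=0, t=0, E1 = 0 but E2 = 1.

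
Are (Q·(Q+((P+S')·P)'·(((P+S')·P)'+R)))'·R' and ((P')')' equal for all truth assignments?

E1: (Q·(Q+((P+S')·P)'·(((P+S')·P)'+R)))'·R'
    = (Q·(Q+((P+S')·P)'))'·R'   — absorption
    = (Q·(Q+P'))'·R'   — absorption
    = Q'·R'   — absorption
E2: ((P')')'
    = P'   — double negation
These differ: at P=0, Q=0, R=1, S=0, E1 = 0 but E2 = 1.

No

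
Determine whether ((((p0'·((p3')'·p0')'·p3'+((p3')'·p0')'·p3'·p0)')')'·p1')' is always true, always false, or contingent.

contingent

((((p0'·((p3')'·p0')'·p3'+((p3')'·p0')'·p3'·p0)')')'·p1')'
= ((((((p3')'·p0')'·p3')')')'·p1')'   (distribution)
= (((((p3'+p0)·p3')')')'·p1')'   (De Morgan)
= ((((p3')')')'·p1')'   (absorption)
= ((p3')')'+p1   (De Morgan)
= p3'+p1   (double negation)
This depends on p1, p3, so it is not a constant.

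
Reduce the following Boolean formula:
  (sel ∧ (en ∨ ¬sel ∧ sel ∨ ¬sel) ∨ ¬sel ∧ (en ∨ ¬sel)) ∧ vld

(sel ∧ (en ∨ ¬sel ∧ sel ∨ ¬sel) ∨ ¬sel ∧ (en ∨ ¬sel)) ∧ vld
= (sel ∧ (en ∨ ¬sel) ∨ ¬sel ∧ (en ∨ ¬sel)) ∧ vld   [complement / identity]
= (en ∨ ¬sel) ∧ vld   [distribution]

(en ∨ ¬sel) ∧ vld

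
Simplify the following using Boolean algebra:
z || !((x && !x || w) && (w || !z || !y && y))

z || !w

z || !((x && !x || w) && (w || !z || !y && y))
= z || !(w && (w || !z || !y && y))
= z || !(w && (w || !z))
= z || !w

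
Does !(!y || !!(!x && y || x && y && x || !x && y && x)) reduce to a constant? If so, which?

!(!y || !!(!x && y || x && y && x || !x && y && x))
= !(!y || !!(!x && y || y && x))   — distribution
= !(!y || !!y)   — distribution
= y && !y   — De Morgan
= false   — complement

yes, False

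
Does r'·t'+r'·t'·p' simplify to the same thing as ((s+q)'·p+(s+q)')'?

No

E1: r'·t'+r'·t'·p'
    = r'·t'   — absorption
E2: ((s+q)'·p+(s+q)')'
    = ((s+q)')'   — absorption
    = s+q   — double negation
These differ: at p=0, q=1, r=1, s=1, t=1, E1 = 0 but E2 = 1.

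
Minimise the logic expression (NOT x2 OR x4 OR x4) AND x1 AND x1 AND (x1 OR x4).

(NOT x2 OR x4 OR x4) AND x1 AND x1 AND (x1 OR x4)
= (NOT x2 OR x4 OR x4) AND x1 AND x1   — absorption
= (NOT x2 OR x4) AND x1 AND x1   — idempotence
= (NOT x2 OR x4) AND x1   — idempotence

(NOT x2 OR x4) AND x1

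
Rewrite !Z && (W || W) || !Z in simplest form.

!Z

!Z && (W || W) || !Z
= !Z && W || !Z   (idempotence)
= !Z   (absorption)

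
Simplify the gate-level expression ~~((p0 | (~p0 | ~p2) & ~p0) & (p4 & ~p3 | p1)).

~~((p0 | (~p0 | ~p2) & ~p0) & (p4 & ~p3 | p1))
= ~~((p0 | ~p0) & (p4 & ~p3 | p1))   (absorption)
= ~~(p4 & ~p3 | p1)   (complement / identity)
= p4 & ~p3 | p1   (double negation)

p4 & ~p3 | p1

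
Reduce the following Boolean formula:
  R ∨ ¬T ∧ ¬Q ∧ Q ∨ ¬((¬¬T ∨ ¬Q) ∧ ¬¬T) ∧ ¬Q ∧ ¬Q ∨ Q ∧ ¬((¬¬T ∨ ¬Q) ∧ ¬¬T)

R ∨ ¬T

R ∨ ¬T ∧ ¬Q ∧ Q ∨ ¬((¬¬T ∨ ¬Q) ∧ ¬¬T) ∧ ¬Q ∧ ¬Q ∨ Q ∧ ¬((¬¬T ∨ ¬Q) ∧ ¬¬T)
= R ∨ ¬T ∧ ¬Q ∧ Q ∨ ¬¬¬T ∧ ¬Q ∧ ¬Q ∨ Q ∧ ¬((¬¬T ∨ ¬Q) ∧ ¬¬T)   [absorption]
= R ∨ ¬T ∧ ¬Q ∧ Q ∨ ¬T ∧ ¬Q ∧ ¬Q ∨ Q ∧ ¬((¬¬T ∨ ¬Q) ∧ ¬¬T)   [double negation]
= R ∨ ¬T ∧ ¬Q ∨ Q ∧ ¬((¬¬T ∨ ¬Q) ∧ ¬¬T)   [distribution]
= R ∨ ¬T ∧ ¬Q ∨ Q ∧ ¬¬¬T   [absorption]
= R ∨ ¬T ∧ ¬Q ∨ Q ∧ ¬T   [double negation]
= R ∨ ¬T   [distribution]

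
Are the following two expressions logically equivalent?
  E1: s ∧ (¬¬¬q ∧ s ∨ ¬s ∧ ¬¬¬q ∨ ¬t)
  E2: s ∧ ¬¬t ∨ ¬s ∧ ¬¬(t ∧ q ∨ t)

E1: s ∧ (¬¬¬q ∧ s ∨ ¬s ∧ ¬¬¬q ∨ ¬t)
    = s ∧ (¬¬¬q ∨ ¬t)   [distribution]
    = s ∧ (¬q ∨ ¬t)   [double negation]
E2: s ∧ ¬¬t ∨ ¬s ∧ ¬¬(t ∧ q ∨ t)
    = s ∧ ¬¬t ∨ ¬s ∧ ¬¬t   [absorption]
    = ¬¬t   [distribution]
    = t   [double negation]
These differ: at q=0, s=1, t=0, E1 = 1 but E2 = 0.

No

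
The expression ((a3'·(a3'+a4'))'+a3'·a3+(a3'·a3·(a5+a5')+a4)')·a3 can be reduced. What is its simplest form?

a3

((a3'·(a3'+a4'))'+a3'·a3+(a3'·a3·(a5+a5')+a4)')·a3
= ((a3')'+a3'·a3+(a3'·a3·(a5+a5')+a4)')·a3
= ((a3')'+a3'·a3+(a3'·a3+a4)')·a3
= ((a3')'+(a3'·a3+a4)')·a3
= (a3+(a3'·a3+a4)')·a3
= (a3+a4')·a3
= a3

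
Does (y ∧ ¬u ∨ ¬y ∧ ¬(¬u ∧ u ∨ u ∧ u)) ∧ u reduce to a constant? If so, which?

yes, False

(y ∧ ¬u ∨ ¬y ∧ ¬(¬u ∧ u ∨ u ∧ u)) ∧ u
= (y ∧ ¬u ∨ ¬y ∧ ¬u) ∧ u   — distribution
= ¬u ∧ u   — distribution
= False   — complement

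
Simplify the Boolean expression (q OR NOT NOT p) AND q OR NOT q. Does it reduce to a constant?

TRUE

(q OR NOT NOT p) AND q OR NOT q
= (q OR p) AND q OR NOT q   (double negation)
= q OR NOT q   (absorption)
= TRUE   (complement)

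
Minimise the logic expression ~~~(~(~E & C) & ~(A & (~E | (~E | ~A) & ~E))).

~E & (C | A)

~~~(~(~E & C) & ~(A & (~E | (~E | ~A) & ~E)))
= ~~~(~(~E & C) & ~(A & (~E | ~E)))   (absorption)
= ~~~(~(~E & C) & ~(A & ~E))   (idempotence)
= ~~(~E & C | A & ~E)   (De Morgan)
= ~~(~E & (C | A))   (distribution)
= ~E & (C | A)   (double negation)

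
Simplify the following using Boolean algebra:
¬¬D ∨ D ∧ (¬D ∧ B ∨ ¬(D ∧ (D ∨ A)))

¬¬D ∨ D ∧ (¬D ∧ B ∨ ¬(D ∧ (D ∨ A)))
= D ∨ D ∧ (¬D ∧ B ∨ ¬(D ∧ (D ∨ A)))
= D ∨ D ∧ (¬D ∧ B ∨ ¬D)
= D ∨ D ∧ ¬D
= D

D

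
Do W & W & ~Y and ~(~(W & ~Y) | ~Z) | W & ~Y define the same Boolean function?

E1: W & W & ~Y
    = W & ~Y   [idempotence]
E2: ~(~(W & ~Y) | ~Z) | W & ~Y
    = W & ~Y & Z | W & ~Y   [De Morgan]
    = W & ~Y   [absorption]
Both reduce to W & ~Y, so they are equivalent.

Yes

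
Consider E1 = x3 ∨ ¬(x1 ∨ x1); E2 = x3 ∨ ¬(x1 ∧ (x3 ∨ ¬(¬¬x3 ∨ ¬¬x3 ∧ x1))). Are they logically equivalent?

Yes

E1: x3 ∨ ¬(x1 ∨ x1)
    = x3 ∨ ¬x1   [idempotence]
E2: x3 ∨ ¬(x1 ∧ (x3 ∨ ¬(¬¬x3 ∨ ¬¬x3 ∧ x1)))
    = x3 ∨ ¬(x1 ∧ (x3 ∨ ¬¬¬x3))   [absorption]
    = x3 ∨ ¬(x1 ∧ (x3 ∨ ¬x3))   [double negation]
    = x3 ∨ ¬x1   [complement / identity]
Both reduce to x3 ∨ ¬x1, so they are equivalent.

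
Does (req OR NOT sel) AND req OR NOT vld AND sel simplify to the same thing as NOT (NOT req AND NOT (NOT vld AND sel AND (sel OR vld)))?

Yes

E1: (req OR NOT sel) AND req OR NOT vld AND sel
    = req OR NOT vld AND sel   — absorption
E2: NOT (NOT req AND NOT (NOT vld AND sel AND (sel OR vld)))
    = req OR NOT vld AND sel AND (sel OR vld)   — De Morgan
    = req OR NOT vld AND sel   — absorption
Both reduce to req OR NOT vld AND sel, so they are equivalent.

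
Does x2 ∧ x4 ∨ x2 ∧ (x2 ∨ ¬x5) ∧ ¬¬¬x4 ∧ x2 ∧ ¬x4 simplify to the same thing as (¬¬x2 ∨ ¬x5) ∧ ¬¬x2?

Yes

E1: x2 ∧ x4 ∨ x2 ∧ (x2 ∨ ¬x5) ∧ ¬¬¬x4 ∧ x2 ∧ ¬x4
    = x2 ∧ x4 ∨ x2 ∧ (x2 ∨ ¬x5) ∧ ¬x4 ∧ x2 ∧ ¬x4   [double negation]
    = x2 ∧ x4 ∨ x2 ∧ ¬x4 ∧ x2 ∧ ¬x4   [absorption]
    = x2 ∧ x4 ∨ x2 ∧ ¬x4   [idempotence]
    = x2   [distribution]
E2: (¬¬x2 ∨ ¬x5) ∧ ¬¬x2
    = ¬¬x2   [absorption]
    = x2   [double negation]
Both reduce to x2, so they are equivalent.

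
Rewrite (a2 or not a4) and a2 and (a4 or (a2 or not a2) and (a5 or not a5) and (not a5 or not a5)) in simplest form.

a2 and (a4 or not a5)

(a2 or not a4) and a2 and (a4 or (a2 or not a2) and (a5 or not a5) and (not a5 or not a5))
= (a2 or not a4) and a2 and (a4 or (a2 or not a2) and (not a5 or not a5))
= a2 and (a4 or (a2 or not a2) and (not a5 or not a5))
= a2 and (a4 or (a2 or not a2) and not a5)
= a2 and (a4 or not a5)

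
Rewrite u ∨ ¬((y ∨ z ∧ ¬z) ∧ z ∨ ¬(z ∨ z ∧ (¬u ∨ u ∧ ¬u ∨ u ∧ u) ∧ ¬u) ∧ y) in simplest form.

u ∨ ¬((y ∨ z ∧ ¬z) ∧ z ∨ ¬(z ∨ z ∧ (¬u ∨ u ∧ ¬u ∨ u ∧ u) ∧ ¬u) ∧ y)
= u ∨ ¬(y ∧ z ∨ ¬(z ∨ z ∧ (¬u ∨ u ∧ ¬u ∨ u ∧ u) ∧ ¬u) ∧ y)   — complement / identity
= u ∨ ¬(y ∧ z ∨ ¬(z ∨ z ∧ (¬u ∨ u) ∧ ¬u) ∧ y)   — distribution
= u ∨ ¬(y ∧ z ∨ ¬(z ∨ z ∧ ¬u) ∧ y)   — complement / identity
= u ∨ ¬(y ∧ z ∨ ¬z ∧ y)   — absorption
= u ∨ ¬y   — distribution

u ∨ ¬y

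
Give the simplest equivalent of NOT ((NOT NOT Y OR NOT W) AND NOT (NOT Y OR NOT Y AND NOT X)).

NOT Y

NOT ((NOT NOT Y OR NOT W) AND NOT (NOT Y OR NOT Y AND NOT X))
= NOT ((NOT NOT Y OR NOT W) AND NOT NOT Y)   [absorption]
= NOT NOT NOT Y   [absorption]
= NOT Y   [double negation]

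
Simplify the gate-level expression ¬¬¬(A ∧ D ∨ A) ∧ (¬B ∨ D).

¬¬¬(A ∧ D ∨ A) ∧ (¬B ∨ D)
= ¬¬¬A ∧ (¬B ∨ D)
= ¬A ∧ (¬B ∨ D)

¬A ∧ (¬B ∨ D)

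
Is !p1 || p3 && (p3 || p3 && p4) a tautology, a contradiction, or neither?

!p1 || p3 && (p3 || p3 && p4)
= !p1 || p3 && p3   [absorption]
= !p1 || p3   [idempotence]
This depends on p1, p3, so it is not a constant.

neither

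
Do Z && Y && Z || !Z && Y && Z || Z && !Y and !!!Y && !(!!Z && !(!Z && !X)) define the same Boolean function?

No

E1: Z && Y && Z || !Z && Y && Z || Z && !Y
    = Y && Z || Z && !Y   — distribution
    = Z   — distribution
E2: !!!Y && !(!!Z && !(!Z && !X))
    = !!!Y && (!Z || !Z && !X)   — De Morgan
    = !!!Y && !Z   — absorption
    = !Y && !Z   — double negation
These differ: at X=0, Y=0, Z=0, E1 = 0 but E2 = 1.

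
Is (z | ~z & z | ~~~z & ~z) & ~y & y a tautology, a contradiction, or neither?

contradiction

(z | ~z & z | ~~~z & ~z) & ~y & y
= (z | ~z & z | ~z & ~z) & ~y & y   [double negation]
= (z | ~z) & ~y & y   [distribution]
= ~y & y   [complement / identity]
= 0   [complement]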